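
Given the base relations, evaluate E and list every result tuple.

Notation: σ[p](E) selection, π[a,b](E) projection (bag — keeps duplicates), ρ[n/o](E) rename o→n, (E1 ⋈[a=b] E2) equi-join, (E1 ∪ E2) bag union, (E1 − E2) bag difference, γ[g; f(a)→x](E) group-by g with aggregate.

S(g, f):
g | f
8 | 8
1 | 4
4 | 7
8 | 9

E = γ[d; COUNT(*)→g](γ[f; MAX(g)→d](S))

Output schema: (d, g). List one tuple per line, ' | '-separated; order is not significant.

Stepwise |·|:
  S → 4
  γ[f; MAX(g)→d](S) → 4
  γ[d; COUNT(*)→g](γ[f; MAX(g)→d](S)) → 3

== RESULT ==
d | g
1 | 1
4 | 1
8 | 2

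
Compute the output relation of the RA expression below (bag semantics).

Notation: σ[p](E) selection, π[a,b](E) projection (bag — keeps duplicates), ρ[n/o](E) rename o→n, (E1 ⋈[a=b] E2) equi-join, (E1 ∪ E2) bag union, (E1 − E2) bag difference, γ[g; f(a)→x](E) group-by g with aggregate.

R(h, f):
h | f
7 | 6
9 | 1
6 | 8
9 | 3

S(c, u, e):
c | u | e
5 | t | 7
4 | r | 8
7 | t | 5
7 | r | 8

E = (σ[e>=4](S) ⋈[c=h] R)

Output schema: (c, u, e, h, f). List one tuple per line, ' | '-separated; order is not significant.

Row counts bottom-up:
  S → 4
  σ[e>=4](S) → 4
  R → 4
  (σ[e>=4](S) ⋈[c=h] R) → 2

== RESULT ==
c | u | e | h | f
7 | r | 8 | 7 | 6
7 | t | 5 | 7 | 6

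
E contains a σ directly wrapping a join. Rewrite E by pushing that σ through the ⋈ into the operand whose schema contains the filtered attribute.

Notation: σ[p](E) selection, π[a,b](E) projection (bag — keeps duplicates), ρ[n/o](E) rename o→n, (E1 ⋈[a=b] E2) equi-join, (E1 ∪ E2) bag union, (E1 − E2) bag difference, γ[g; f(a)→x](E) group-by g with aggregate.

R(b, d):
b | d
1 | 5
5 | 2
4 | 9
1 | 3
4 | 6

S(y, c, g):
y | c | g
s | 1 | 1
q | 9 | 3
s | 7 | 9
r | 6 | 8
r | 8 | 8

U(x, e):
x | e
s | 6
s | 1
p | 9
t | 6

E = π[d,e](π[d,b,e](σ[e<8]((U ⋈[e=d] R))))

σ filters on e, owned by the left side.
E' = π[d,e](π[d,b,e]((σ[e<8](U) ⋈[e=d] R)))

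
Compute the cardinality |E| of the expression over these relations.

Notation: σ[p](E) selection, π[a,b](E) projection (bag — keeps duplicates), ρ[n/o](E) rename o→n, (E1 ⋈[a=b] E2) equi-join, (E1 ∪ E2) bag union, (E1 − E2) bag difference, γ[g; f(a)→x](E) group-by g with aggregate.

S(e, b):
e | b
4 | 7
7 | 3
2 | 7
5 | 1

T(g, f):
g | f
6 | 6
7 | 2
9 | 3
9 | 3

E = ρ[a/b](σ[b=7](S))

Subexpression sizes:
  S → 4
  σ[b=7](S) → 2
  ρ[a/b](σ[b=7](S)) → 2

|E| = 2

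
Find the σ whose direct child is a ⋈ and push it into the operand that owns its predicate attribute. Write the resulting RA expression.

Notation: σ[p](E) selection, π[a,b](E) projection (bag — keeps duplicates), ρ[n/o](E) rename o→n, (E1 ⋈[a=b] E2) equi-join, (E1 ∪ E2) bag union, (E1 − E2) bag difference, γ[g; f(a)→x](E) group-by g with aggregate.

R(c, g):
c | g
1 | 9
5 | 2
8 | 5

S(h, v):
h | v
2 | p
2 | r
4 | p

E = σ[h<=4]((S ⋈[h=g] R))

σ filters on h, owned by the left side.
E' = (σ[h<=4](S) ⋈[h=g] R)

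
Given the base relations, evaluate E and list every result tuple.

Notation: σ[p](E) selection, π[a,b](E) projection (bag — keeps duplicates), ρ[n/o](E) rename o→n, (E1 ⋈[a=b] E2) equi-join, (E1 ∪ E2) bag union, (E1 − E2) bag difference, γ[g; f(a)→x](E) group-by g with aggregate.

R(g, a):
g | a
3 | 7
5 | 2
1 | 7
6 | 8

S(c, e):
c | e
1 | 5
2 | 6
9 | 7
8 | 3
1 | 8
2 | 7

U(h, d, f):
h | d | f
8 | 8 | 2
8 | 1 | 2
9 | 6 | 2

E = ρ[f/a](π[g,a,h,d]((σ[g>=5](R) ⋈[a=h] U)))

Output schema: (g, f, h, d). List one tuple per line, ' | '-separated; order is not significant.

Stepwise |·|:
  R → 4
  σ[g>=5](R) → 2
  U → 3
  (σ[g>=5](R) ⋈[a=h] U) → 2
  π[g,a,h,d]((σ[g>=5](R) ⋈[a=h] U)) → 2
  ρ[f/a](π[g,a,h,d]((σ[g>=5](R) ⋈[a=h] U))) → 2

== RESULT ==
g | f | h | d
6 | 8 | 8 | 1
6 | 8 | 8 | 8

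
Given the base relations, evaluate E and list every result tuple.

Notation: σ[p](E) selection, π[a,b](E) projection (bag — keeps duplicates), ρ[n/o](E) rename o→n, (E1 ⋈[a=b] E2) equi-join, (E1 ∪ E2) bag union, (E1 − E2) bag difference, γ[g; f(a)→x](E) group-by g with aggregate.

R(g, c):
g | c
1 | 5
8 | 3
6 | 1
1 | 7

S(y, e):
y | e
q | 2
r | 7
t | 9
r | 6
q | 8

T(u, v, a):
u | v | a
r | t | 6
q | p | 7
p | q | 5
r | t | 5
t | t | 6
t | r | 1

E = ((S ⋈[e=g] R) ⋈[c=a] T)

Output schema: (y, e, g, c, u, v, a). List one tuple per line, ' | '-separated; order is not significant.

Per-node cardinality:
  S → 5
  R → 4
  (S ⋈[e=g] R) → 2
  T → 6
  ((S ⋈[e=g] R) ⋈[c=a] T) → 1

== RESULT ==
y | e | g | c | u | v | a
r | 6 | 6 | 1 | t | r | 1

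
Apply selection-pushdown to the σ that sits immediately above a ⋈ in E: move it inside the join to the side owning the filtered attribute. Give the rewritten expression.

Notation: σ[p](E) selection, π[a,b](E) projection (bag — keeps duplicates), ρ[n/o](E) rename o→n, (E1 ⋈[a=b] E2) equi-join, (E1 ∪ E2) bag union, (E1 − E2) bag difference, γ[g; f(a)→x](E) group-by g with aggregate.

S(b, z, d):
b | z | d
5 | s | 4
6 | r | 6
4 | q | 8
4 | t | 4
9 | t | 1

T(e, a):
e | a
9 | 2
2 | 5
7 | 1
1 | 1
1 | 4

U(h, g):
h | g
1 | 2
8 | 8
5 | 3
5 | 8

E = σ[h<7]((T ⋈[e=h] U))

σ filters on h, owned by the right side.
E' = (T ⋈[e=h] σ[h<7](U))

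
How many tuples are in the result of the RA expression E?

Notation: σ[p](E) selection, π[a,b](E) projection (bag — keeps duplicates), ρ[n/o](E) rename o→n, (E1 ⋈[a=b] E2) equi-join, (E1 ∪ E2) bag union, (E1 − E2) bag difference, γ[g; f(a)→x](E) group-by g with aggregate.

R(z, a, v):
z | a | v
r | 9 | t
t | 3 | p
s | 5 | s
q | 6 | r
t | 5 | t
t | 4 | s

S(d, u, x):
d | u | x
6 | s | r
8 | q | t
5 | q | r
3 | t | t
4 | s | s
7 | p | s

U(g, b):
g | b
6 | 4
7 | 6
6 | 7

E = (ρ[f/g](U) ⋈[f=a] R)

Row counts bottom-up:
  U → 3
  ρ[f/g](U) → 3
  R → 6
  (ρ[f/g](U) ⋈[f=a] R) → 2

|E| = 2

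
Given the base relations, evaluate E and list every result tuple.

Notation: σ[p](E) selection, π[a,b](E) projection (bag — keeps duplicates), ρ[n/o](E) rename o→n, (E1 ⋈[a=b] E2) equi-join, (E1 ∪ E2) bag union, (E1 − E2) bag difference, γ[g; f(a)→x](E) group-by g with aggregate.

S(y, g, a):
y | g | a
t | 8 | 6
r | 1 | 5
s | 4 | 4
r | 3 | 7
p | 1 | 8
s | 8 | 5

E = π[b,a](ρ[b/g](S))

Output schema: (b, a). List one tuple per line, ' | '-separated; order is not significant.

Per-node cardinality:
  S → 6
  ρ[b/g](S) → 6
  π[b,a](ρ[b/g](S)) → 6

== RESULT ==
b | a
1 | 5
1 | 8
3 | 7
4 | 4
8 | 5
8 | 6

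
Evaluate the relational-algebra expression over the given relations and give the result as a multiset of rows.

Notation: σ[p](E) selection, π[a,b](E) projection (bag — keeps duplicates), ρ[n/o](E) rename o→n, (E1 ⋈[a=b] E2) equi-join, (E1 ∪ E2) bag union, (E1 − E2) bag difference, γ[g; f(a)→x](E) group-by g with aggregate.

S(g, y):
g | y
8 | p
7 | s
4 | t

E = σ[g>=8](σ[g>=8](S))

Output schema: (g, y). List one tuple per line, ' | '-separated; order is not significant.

Stepwise |·|:
  S → 3
  σ[g>=8](S) → 1
  σ[g>=8](σ[g>=8](S)) → 1

== RESULT ==
g | y
8 | p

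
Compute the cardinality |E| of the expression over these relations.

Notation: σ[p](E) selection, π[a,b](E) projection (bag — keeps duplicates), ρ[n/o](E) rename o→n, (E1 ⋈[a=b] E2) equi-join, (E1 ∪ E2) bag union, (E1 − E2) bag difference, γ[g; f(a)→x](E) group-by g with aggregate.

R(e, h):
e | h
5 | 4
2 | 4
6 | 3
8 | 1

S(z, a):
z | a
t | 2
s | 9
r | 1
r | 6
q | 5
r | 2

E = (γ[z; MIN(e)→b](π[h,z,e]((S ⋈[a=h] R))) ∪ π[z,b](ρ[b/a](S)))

Subexpression sizes:
  S → 6
  R → 4
  (S ⋈[a=h] R) → 1
  π[h,z,e]((S ⋈[a=h] R)) → 1
  γ[z; MIN(e)→b](π[h,z,e]((S ⋈[a=h] R))) → 1
  S → 6
  ρ[b/a](S) → 6
  π[z,b](ρ[b/a](S)) → 6
  (γ[z; MIN(e)→b](π[h,z,e]((S ⋈[a=h] R))) ∪ π[z,b](ρ[b/a](S))) → 7

|E| = 7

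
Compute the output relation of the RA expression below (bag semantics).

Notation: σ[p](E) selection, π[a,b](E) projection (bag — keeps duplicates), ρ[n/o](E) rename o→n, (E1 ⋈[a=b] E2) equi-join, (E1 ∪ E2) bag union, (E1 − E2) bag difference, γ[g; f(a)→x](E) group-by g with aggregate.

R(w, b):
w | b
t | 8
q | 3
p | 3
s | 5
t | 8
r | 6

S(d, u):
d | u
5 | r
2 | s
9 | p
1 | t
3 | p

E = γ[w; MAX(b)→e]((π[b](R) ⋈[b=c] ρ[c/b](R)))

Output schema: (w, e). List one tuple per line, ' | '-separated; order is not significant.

Row counts bottom-up:
  R → 6
  π[b](R) → 6
  R → 6
  ρ[c/b](R) → 6
  (π[b](R) ⋈[b=c] ρ[c/b](R)) → 10
  γ[w; MAX(b)→e]((π[b](R) ⋈[b=c] ρ[c/b](R))) → 5

== RESULT ==
w | e
p | 3
q | 3
r | 6
s | 5
t | 8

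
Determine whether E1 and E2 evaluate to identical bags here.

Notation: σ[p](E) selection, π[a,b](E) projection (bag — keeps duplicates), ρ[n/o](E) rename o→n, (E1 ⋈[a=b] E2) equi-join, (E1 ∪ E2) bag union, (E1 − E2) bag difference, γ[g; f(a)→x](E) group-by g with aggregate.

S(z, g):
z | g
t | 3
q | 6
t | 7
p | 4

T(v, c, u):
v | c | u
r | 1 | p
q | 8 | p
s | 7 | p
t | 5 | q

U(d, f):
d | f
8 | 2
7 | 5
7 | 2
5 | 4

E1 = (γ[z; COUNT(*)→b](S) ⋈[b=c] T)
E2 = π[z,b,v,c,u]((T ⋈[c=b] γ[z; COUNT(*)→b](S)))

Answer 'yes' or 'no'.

E1 subexpression sizes:
  S → 4
  γ[z; COUNT(*)→b](S) → 3
  T → 4
  (γ[z; COUNT(*)→b](S) ⋈[b=c] T) → 2
E2 subexpression sizes:
  T → 4
  S → 4
  γ[z; COUNT(*)→b](S) → 3
  (T ⋈[c=b] γ[z; COUNT(*)→b](S)) → 2
  π[z,b,v,c,u]((T ⋈[c=b] γ[z; COUNT(*)→b](S))) → 2

E1 and E2 produce the same multiset:
z | b | v | c | u
p | 1 | r | 1 | p
q | 1 | r | 1 | p

yes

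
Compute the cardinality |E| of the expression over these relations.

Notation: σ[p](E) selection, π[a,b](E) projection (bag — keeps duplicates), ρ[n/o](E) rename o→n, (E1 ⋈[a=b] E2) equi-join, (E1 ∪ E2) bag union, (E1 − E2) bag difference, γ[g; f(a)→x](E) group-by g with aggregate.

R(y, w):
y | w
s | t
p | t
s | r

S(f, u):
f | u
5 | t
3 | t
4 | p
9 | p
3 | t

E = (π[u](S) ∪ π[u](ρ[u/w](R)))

Row counts bottom-up:
  S → 5
  π[u](S) → 5
  R → 3
  ρ[u/w](R) → 3
  π[u](ρ[u/w](R)) → 3
  (π[u](S) ∪ π[u](ρ[u/w](R))) → 8

|E| = 8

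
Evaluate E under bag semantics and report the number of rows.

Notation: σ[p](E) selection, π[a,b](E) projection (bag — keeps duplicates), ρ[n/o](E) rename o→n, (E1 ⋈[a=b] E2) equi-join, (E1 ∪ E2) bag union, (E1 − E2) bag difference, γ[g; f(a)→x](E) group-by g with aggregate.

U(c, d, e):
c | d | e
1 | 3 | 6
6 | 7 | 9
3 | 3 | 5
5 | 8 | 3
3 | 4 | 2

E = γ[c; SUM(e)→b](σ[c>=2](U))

Row counts bottom-up:
  U → 5
  σ[c>=2](U) → 4
  γ[c; SUM(e)→b](σ[c>=2](U)) → 3

|E| = 3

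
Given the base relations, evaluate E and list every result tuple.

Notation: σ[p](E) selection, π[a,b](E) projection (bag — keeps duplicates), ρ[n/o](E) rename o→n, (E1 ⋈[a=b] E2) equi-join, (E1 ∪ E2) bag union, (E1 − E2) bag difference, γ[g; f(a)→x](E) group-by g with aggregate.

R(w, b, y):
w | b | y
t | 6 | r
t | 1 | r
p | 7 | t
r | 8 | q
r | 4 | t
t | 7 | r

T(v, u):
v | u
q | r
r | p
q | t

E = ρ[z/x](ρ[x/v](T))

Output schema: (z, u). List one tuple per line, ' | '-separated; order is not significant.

Subexpression sizes:
  T → 3
  ρ[x/v](T) → 3
  ρ[z/x](ρ[x/v](T)) → 3

== RESULT ==
z | u
q | r
q | t
r | p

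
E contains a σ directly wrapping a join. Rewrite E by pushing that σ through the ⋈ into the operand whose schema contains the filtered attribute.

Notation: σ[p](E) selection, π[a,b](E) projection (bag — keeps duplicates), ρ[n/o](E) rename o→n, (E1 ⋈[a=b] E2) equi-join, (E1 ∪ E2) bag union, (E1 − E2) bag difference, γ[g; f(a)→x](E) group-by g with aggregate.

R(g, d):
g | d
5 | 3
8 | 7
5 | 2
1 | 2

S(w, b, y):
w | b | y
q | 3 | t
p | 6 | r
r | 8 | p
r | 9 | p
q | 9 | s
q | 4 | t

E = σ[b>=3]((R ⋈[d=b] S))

σ filters on b, owned by the right side.
E' = (R ⋈[d=b] σ[b>=3](S))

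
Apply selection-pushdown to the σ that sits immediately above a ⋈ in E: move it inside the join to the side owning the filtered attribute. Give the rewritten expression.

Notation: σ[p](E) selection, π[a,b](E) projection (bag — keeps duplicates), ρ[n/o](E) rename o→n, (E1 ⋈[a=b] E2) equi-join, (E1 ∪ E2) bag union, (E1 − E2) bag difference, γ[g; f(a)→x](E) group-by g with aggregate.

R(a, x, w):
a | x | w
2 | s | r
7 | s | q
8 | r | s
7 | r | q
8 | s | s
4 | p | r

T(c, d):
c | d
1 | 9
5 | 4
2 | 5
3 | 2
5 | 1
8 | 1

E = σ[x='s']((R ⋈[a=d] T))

σ filters on x, owned by the left side.
E' = (σ[x='s'](R) ⋈[a=d] T)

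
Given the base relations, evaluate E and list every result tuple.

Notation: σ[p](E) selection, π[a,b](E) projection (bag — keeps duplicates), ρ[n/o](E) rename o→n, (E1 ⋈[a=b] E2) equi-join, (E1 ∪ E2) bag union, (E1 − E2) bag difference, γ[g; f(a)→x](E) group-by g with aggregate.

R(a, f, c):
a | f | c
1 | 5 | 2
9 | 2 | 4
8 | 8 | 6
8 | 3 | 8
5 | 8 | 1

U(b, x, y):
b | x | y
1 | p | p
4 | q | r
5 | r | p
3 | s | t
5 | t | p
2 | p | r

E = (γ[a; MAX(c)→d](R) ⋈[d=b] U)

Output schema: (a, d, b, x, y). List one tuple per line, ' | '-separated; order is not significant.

Stepwise |·|:
  R → 5
  γ[a; MAX(c)→d](R) → 4
  U → 6
  (γ[a; MAX(c)→d](R) ⋈[d=b] U) → 3

== RESULT ==
a | d | b | x | y
1 | 2 | 2 | p | r
5 | 1 | 1 | p | p
9 | 4 | 4 | q | r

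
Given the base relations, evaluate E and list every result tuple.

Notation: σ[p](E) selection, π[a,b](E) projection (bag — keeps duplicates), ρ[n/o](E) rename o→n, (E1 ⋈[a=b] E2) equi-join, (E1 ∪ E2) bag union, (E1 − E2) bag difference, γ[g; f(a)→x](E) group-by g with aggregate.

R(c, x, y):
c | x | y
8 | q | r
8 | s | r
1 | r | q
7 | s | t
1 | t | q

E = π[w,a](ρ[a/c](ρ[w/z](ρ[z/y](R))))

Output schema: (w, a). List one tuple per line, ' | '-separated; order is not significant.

Row counts bottom-up:
  R → 5
  ρ[z/y](R) → 5
  ρ[w/z](ρ[z/y](R)) → 5
  ρ[a/c](ρ[w/z](ρ[z/y](R))) → 5
  π[w,a](ρ[a/c](ρ[w/z](ρ[z/y](R)))) → 5

== RESULT ==
w | a
q | 1
q | 1
r | 8
r | 8
t | 7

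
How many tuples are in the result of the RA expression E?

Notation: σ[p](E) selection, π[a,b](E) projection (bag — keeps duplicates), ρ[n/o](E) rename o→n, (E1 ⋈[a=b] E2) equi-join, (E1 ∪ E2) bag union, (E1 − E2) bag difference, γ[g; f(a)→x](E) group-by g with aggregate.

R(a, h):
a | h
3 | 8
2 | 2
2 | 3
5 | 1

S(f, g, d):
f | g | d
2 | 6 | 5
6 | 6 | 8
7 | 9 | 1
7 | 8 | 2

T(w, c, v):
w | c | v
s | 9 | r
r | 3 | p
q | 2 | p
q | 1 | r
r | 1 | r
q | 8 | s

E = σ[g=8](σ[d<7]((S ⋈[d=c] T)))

Row counts bottom-up:
  S → 4
  T → 6
  (S ⋈[d=c] T) → 4
  σ[d<7]((S ⋈[d=c] T)) → 3
  σ[g=8](σ[d<7]((S ⋈[d=c] T))) → 1

|E| = 1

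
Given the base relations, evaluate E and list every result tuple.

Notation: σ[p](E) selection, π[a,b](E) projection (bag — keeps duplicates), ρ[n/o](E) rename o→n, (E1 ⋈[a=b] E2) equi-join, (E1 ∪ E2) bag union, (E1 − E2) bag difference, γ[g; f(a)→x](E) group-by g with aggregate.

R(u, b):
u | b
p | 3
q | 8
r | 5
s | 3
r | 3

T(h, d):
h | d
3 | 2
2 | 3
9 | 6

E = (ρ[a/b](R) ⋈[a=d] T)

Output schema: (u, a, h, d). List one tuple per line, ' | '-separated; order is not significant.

Stepwise |·|:
  R → 5
  ρ[a/b](R) → 5
  T → 3
  (ρ[a/b](R) ⋈[a=d] T) → 3

== RESULT ==
u | a | h | d
p | 3 | 2 | 3
r | 3 | 2 | 3
s | 3 | 2 | 3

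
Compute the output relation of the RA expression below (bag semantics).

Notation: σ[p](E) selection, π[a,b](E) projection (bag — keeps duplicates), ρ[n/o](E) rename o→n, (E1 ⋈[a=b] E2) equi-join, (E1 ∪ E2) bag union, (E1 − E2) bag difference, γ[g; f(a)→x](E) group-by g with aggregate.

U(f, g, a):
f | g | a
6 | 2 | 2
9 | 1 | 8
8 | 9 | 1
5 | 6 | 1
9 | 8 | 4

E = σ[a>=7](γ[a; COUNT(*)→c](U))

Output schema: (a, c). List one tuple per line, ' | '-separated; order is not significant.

Row counts bottom-up:
  U → 5
  γ[a; COUNT(*)→c](U) → 4
  σ[a>=7](γ[a; COUNT(*)→c](U)) → 1

== RESULT ==
a | c
8 | 1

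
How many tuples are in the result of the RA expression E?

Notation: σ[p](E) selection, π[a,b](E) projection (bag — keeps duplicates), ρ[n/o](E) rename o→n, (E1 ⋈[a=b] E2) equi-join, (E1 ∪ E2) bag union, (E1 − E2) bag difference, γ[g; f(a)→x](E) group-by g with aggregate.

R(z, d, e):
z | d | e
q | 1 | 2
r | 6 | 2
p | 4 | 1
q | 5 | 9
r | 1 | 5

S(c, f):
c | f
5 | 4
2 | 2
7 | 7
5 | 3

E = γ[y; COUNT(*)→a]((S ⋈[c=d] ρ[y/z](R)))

Per-node cardinality:
  S → 4
  R → 5
  ρ[y/z](R) → 5
  (S ⋈[c=d] ρ[y/z](R)) → 2
  γ[y; COUNT(*)→a]((S ⋈[c=d] ρ[y/z](R))) → 1

|E| = 1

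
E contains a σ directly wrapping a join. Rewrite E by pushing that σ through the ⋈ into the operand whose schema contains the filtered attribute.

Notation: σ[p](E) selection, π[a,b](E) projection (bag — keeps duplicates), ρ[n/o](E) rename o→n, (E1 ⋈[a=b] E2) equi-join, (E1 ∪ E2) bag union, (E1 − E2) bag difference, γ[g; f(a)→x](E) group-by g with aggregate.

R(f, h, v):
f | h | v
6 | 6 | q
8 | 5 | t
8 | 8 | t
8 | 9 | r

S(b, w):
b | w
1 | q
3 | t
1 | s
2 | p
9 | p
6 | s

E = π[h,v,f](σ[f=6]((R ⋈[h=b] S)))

σ filters on f, owned by the left side.
E' = π[h,v,f]((σ[f=6](R) ⋈[h=b] S))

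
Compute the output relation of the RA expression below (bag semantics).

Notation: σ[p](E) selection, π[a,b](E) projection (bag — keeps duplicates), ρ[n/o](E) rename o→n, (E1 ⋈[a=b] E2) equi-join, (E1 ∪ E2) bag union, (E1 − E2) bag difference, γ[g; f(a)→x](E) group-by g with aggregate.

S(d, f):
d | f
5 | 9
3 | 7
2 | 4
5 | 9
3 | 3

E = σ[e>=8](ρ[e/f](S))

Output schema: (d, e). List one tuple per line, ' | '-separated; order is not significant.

Subexpression sizes:
  S → 5
  ρ[e/f](S) → 5
  σ[e>=8](ρ[e/f](S)) → 2

== RESULT ==
d | e
5 | 9
5 | 9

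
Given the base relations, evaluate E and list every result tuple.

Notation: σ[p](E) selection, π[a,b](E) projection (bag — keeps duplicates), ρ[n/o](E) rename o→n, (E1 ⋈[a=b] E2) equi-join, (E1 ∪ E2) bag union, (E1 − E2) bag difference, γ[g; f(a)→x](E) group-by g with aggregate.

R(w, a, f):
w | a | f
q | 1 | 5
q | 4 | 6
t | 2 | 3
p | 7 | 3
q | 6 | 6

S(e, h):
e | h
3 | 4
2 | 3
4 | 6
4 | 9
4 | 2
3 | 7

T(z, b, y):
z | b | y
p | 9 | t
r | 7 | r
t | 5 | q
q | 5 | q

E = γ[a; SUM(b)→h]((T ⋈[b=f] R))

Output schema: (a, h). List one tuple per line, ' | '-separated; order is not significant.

Per-node cardinality:
  T → 4
  R → 5
  (T ⋈[b=f] R) → 2
  γ[a; SUM(b)→h]((T ⋈[b=f] R)) → 1

== RESULT ==
a | h
1 | 10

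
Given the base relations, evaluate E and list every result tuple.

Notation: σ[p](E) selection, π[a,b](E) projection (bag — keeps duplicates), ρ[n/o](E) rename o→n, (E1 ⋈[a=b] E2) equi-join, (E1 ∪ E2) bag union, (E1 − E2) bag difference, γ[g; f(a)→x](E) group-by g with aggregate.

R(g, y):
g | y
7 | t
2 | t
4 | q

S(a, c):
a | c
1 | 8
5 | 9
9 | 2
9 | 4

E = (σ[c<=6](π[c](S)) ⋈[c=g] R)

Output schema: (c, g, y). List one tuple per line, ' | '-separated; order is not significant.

Subexpression sizes:
  S → 4
  π[c](S) → 4
  σ[c<=6](π[c](S)) → 2
  R → 3
  (σ[c<=6](π[c](S)) ⋈[c=g] R) → 2

== RESULT ==
c | g | y
2 | 2 | t
4 | 4 | q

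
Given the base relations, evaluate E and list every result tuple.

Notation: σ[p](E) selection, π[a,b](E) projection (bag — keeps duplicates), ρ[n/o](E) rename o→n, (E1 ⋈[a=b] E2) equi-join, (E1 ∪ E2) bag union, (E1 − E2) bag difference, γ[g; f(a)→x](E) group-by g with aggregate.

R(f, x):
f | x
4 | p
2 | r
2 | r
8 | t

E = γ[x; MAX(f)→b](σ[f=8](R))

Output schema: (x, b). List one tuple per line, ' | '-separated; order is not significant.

Row counts bottom-up:
  R → 4
  σ[f=8](R) → 1
  γ[x; MAX(f)→b](σ[f=8](R)) → 1

== RESULT ==
x | b
t | 8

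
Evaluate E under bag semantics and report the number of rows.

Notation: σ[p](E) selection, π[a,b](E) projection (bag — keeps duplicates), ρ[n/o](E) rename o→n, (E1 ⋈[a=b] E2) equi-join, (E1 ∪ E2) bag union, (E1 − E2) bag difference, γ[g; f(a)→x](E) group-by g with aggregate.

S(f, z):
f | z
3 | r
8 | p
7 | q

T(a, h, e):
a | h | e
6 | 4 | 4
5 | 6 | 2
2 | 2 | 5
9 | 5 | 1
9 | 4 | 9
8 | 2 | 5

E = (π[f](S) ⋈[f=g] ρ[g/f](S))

Per-node cardinality:
  S → 3
  π[f](S) → 3
  S → 3
  ρ[g/f](S) → 3
  (π[f](S) ⋈[f=g] ρ[g/f](S)) → 3

|E| = 3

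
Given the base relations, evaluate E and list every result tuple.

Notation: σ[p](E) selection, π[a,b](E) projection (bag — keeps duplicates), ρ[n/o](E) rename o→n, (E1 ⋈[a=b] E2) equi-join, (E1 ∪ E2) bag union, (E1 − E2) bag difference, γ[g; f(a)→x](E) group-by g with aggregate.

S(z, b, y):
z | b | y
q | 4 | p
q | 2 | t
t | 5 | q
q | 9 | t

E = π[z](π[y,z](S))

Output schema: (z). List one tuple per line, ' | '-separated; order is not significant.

Per-node cardinality:
  S → 4
  π[y,z](S) → 4
  π[z](π[y,z](S)) → 4

== RESULT ==
z
q
q
q
t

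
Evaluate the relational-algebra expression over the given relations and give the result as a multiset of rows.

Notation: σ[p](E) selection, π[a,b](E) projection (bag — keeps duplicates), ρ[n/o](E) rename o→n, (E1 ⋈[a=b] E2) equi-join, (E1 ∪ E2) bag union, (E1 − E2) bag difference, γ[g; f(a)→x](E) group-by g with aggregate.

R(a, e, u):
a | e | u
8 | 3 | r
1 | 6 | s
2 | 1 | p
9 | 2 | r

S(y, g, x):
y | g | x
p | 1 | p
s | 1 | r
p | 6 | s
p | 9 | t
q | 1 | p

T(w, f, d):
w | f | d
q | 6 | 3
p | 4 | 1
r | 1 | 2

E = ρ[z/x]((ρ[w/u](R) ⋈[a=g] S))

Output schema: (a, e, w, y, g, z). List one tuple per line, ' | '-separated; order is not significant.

Subexpression sizes:
  R → 4
  ρ[w/u](R) → 4
  S → 5
  (ρ[w/u](R) ⋈[a=g] S) → 4
  ρ[z/x]((ρ[w/u](R) ⋈[a=g] S)) → 4

== RESULT ==
a | e | w | y | g | z
1 | 6 | s | p | 1 | p
1 | 6 | s | q | 1 | p
1 | 6 | s | s | 1 | r
9 | 2 | r | p | 9 | t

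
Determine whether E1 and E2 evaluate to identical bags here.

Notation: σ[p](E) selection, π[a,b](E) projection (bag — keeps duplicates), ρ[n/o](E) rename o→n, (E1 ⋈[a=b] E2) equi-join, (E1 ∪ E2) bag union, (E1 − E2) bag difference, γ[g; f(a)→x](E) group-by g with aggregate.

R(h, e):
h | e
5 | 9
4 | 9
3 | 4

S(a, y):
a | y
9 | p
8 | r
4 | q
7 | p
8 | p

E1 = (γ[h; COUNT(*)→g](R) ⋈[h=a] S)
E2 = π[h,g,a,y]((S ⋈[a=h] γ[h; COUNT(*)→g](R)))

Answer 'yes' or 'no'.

E1 subexpression sizes:
  R → 3
  γ[h; COUNT(*)→g](R) → 3
  S → 5
  (γ[h; COUNT(*)→g](R) ⋈[h=a] S) → 1
E2 subexpression sizes:
  S → 5
  R → 3
  γ[h; COUNT(*)→g](R) → 3
  (S ⋈[a=h] γ[h; COUNT(*)→g](R)) → 1
  π[h,g,a,y]((S ⋈[a=h] γ[h; COUNT(*)→g](R))) → 1

E1 and E2 produce the same multiset:
h | g | a | y
4 | 1 | 4 | q

yes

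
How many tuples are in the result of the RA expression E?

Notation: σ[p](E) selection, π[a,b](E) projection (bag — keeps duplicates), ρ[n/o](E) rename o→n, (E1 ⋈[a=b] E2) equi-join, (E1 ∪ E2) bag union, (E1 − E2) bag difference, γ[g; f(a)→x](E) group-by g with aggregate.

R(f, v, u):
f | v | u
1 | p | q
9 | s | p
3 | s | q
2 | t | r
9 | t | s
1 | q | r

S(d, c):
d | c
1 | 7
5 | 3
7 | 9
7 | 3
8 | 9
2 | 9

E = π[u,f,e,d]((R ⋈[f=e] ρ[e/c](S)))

Subexpression sizes:
  R → 6
  S → 6
  ρ[e/c](S) → 6
  (R ⋈[f=e] ρ[e/c](S)) → 8
  π[u,f,e,d]((R ⋈[f=e] ρ[e/c](S))) → 8

|E| = 8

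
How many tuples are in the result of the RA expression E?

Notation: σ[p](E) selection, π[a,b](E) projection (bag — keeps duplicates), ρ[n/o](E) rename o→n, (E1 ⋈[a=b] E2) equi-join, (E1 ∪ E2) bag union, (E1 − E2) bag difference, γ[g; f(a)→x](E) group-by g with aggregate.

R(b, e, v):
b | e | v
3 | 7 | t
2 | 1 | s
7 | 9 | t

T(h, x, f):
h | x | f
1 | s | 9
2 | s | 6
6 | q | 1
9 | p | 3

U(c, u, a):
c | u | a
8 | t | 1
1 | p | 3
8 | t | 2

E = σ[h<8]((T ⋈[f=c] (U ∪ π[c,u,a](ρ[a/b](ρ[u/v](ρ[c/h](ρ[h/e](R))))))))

Per-node cardinality:
  T → 4
  U → 3
  R → 3
  ρ[h/e](R) → 3
  ρ[c/h](ρ[h/e](R)) → 3
  ρ[u/v](ρ[c/h](ρ[h/e](R))) → 3
  ρ[a/b](ρ[u/v](ρ[c/h](ρ[h/e](R)))) → 3
  π[c,u,a](ρ[a/b](ρ[u/v](ρ[c/h](ρ[h/e](R))))) → 3
  (U ∪ π[c,u,a](ρ[a/b](ρ[u/v](ρ[c/h](ρ[h/e](R)))))) → 6
  (T ⋈[f=c] (U ∪ π[c,u,a](ρ[a/b](ρ[u/v](ρ[c/h](ρ[h/e](R))))))) → 3
  σ[h<8]((T ⋈[f=c] (U ∪ π[c,u,a](ρ[a/b](ρ[u/v](ρ[c/h](ρ[h/e](R)))))))) → 3

|E| = 3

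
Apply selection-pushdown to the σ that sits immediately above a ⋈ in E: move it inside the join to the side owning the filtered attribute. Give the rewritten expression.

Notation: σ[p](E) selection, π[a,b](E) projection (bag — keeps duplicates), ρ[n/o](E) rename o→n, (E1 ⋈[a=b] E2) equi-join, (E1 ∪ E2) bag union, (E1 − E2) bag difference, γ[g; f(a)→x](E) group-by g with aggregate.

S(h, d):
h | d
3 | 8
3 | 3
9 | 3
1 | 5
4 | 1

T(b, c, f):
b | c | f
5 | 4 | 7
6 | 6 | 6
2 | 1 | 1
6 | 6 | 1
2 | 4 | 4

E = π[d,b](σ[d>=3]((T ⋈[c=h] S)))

σ filters on d, owned by the right side.
E' = π[d,b]((T ⋈[c=h] σ[d>=3](S)))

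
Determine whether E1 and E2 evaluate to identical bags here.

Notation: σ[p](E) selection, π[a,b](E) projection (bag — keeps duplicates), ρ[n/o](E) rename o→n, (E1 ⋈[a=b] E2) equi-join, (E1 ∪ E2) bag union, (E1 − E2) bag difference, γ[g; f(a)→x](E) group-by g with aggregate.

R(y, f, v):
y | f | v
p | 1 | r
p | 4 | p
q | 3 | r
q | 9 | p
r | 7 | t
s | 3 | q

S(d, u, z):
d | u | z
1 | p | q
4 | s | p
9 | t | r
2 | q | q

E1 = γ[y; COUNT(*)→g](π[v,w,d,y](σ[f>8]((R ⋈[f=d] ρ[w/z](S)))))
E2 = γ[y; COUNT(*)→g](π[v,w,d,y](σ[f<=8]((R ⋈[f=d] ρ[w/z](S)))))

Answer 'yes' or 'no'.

E1 per-node cardinality:
  R → 6
  S → 4
  ρ[w/z](S) → 4
  (R ⋈[f=d] ρ[w/z](S)) → 3
  σ[f>8]((R ⋈[f=d] ρ[w/z](S))) → 1
  π[v,w,d,y](σ[f>8]((R ⋈[f=d] ρ[w/z](S)))) → 1
  γ[y; COUNT(*)→g](π[v,w,d,y](σ[f>8]((R ⋈[f=d] ρ[w/z](S))))) → 1
E2 per-node cardinality:
  R → 6
  S → 4
  ρ[w/z](S) → 4
  (R ⋈[f=d] ρ[w/z](S)) → 3
  σ[f<=8]((R ⋈[f=d] ρ[w/z](S))) → 2
  π[v,w,d,y](σ[f<=8]((R ⋈[f=d] ρ[w/z](S)))) → 2
  γ[y; COUNT(*)→g](π[v,w,d,y](σ[f<=8]((R ⋈[f=d] ρ[w/z](S))))) → 1

E1 result:
y | g
q | 1
E2 result:
y | g
p | 2
Witness: ('p', 2) appears 0× in E1 but 1× in E2.

no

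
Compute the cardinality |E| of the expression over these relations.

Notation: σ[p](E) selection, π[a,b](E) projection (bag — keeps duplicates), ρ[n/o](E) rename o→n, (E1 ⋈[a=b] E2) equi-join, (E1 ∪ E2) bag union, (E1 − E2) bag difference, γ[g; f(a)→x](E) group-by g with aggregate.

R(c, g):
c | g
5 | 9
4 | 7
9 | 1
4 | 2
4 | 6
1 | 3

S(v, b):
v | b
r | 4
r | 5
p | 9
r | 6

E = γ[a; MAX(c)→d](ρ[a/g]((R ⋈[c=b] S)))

Row counts bottom-up:
  R → 6
  S → 4
  (R ⋈[c=b] S) → 5
  ρ[a/g]((R ⋈[c=b] S)) → 5
  γ[a; MAX(c)→d](ρ[a/g]((R ⋈[c=b] S))) → 5

|E| = 5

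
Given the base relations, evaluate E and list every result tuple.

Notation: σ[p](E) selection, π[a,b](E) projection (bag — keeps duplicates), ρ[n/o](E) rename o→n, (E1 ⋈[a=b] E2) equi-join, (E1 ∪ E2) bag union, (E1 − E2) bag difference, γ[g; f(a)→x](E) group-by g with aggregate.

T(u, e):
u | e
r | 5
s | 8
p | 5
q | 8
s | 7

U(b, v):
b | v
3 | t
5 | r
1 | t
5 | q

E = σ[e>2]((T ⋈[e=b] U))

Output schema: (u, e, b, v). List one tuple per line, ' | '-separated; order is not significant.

Per-node cardinality:
  T → 5
  U → 4
  (T ⋈[e=b] U) → 4
  σ[e>2]((T ⋈[e=b] U)) → 4

== RESULT ==
u | e | b | v
p | 5 | 5 | q
p | 5 | 5 | r
r | 5 | 5 | q
r | 5 | 5 | r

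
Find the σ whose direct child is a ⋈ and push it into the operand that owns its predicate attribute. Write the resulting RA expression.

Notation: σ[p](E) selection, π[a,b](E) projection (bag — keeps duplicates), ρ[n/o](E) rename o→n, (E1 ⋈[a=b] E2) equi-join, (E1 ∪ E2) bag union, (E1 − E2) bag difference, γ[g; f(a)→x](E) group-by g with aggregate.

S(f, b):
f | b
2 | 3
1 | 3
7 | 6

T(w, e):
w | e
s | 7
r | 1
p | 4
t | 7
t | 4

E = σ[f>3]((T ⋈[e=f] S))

σ filters on f, owned by the right side.
E' = (T ⋈[e=f] σ[f>3](S))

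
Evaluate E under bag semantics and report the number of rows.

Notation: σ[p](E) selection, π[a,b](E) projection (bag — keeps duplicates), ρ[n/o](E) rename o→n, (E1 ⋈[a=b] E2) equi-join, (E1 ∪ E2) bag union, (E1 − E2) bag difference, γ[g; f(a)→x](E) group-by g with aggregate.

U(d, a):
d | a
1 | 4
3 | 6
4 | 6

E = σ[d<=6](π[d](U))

Subexpression sizes:
  U → 3
  π[d](U) → 3
  σ[d<=6](π[d](U)) → 3

|E| = 3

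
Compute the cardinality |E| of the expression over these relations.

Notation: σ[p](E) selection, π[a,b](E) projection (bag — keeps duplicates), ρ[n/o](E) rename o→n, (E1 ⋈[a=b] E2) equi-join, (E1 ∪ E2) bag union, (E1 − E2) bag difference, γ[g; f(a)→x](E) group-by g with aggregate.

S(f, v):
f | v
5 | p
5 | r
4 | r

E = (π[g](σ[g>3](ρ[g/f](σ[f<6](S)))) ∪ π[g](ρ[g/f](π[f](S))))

Row counts bottom-up:
  S → 3
  σ[f<6](S) → 3
  ρ[g/f](σ[f<6](S)) → 3
  σ[g>3](ρ[g/f](σ[f<6](S))) → 3
  π[g](σ[g>3](ρ[g/f](σ[f<6](S)))) → 3
  S → 3
  π[f](S) → 3
  ρ[g/f](π[f](S)) → 3
  π[g](ρ[g/f](π[f](S))) → 3
  (π[g](σ[g>3](ρ[g/f](σ[f<6](S)))) ∪ π[g](ρ[g/f](π[f](S)))) → 6

|E| = 6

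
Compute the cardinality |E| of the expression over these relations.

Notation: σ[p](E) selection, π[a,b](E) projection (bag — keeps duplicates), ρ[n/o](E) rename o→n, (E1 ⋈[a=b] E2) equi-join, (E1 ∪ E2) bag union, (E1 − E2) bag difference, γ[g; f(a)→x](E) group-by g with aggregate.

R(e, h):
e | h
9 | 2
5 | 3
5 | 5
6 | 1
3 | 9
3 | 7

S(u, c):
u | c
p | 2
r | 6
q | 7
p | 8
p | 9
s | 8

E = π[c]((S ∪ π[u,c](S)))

Stepwise |·|:
  S → 6
  S → 6
  π[u,c](S) → 6
  (S ∪ π[u,c](S)) → 12
  π[c]((S ∪ π[u,c](S))) → 12

|E| = 12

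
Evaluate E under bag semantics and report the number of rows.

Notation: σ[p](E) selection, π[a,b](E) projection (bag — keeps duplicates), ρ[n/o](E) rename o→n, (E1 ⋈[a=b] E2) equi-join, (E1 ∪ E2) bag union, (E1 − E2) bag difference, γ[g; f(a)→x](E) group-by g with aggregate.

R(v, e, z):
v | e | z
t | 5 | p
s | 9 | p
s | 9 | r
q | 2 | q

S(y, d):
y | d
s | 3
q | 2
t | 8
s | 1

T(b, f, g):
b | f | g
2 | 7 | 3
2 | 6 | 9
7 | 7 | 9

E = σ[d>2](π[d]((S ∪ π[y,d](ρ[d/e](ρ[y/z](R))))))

Row counts bottom-up:
  S → 4
  R → 4
  ρ[y/z](R) → 4
  ρ[d/e](ρ[y/z](R)) → 4
  π[y,d](ρ[d/e](ρ[y/z](R))) → 4
  (S ∪ π[y,d](ρ[d/e](ρ[y/z](R)))) → 8
  π[d]((S ∪ π[y,d](ρ[d/e](ρ[y/z](R))))) → 8
  σ[d>2](π[d]((S ∪ π[y,d](ρ[d/e](ρ[y/z](R)))))) → 5

|E| = 5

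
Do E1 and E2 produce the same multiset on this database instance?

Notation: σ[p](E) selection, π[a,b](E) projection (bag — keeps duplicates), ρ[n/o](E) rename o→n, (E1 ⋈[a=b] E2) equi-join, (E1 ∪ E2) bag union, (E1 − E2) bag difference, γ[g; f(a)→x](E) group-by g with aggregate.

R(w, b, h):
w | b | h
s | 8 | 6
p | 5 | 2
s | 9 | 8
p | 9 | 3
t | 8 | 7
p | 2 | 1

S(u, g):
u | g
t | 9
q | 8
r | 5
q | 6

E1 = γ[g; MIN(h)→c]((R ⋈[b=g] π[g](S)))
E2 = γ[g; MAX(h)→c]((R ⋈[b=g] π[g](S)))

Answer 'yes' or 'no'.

E1 per-node cardinality:
  R → 6
  S → 4
  π[g](S) → 4
  (R ⋈[b=g] π[g](S)) → 5
  γ[g; MIN(h)→c]((R ⋈[b=g] π[g](S))) → 3
E2 per-node cardinality:
  R → 6
  S → 4
  π[g](S) → 4
  (R ⋈[b=g] π[g](S)) → 5
  γ[g; MAX(h)→c]((R ⋈[b=g] π[g](S))) → 3

E1 result:
g | c
5 | 2
8 | 6
9 | 3
E2 result:
g | c
5 | 2
8 | 7
9 | 8
Witness: (9, 8) appears 0× in E1 but 1× in E2.

no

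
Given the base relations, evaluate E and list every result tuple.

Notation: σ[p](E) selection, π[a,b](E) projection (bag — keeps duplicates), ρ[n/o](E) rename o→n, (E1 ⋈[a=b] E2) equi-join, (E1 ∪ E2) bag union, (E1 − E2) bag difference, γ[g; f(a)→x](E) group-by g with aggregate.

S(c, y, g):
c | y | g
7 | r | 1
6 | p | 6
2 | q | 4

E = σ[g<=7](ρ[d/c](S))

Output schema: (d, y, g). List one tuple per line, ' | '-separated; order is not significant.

Stepwise |·|:
  S → 3
  ρ[d/c](S) → 3
  σ[g<=7](ρ[d/c](S)) → 3

== RESULT ==
d | y | g
2 | q | 4
6 | p | 6
7 | r | 1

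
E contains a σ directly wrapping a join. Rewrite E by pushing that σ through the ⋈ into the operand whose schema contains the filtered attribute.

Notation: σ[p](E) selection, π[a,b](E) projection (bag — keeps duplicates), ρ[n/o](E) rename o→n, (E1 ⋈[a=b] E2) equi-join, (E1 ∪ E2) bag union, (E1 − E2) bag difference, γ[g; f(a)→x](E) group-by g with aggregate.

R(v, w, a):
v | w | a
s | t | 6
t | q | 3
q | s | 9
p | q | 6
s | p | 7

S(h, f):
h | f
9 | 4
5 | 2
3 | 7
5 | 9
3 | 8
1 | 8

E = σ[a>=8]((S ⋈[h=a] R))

σ filters on a, owned by the right side.
E' = (S ⋈[h=a] σ[a>=8](R))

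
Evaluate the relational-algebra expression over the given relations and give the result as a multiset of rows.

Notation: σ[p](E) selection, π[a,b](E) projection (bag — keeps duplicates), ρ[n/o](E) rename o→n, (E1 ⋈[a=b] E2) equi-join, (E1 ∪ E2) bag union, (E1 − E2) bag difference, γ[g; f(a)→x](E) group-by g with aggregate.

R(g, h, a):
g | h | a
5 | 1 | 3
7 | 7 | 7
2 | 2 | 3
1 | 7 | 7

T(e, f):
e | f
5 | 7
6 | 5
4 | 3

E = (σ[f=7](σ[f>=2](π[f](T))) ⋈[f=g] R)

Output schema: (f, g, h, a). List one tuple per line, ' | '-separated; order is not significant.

Subexpression sizes:
  T → 3
  π[f](T) → 3
  σ[f>=2](π[f](T)) → 3
  σ[f=7](σ[f>=2](π[f](T))) → 1
  R → 4
  (σ[f=7](σ[f>=2](π[f](T))) ⋈[f=g] R) → 1

== RESULT ==
f | g | h | a
7 | 7 | 7 | 7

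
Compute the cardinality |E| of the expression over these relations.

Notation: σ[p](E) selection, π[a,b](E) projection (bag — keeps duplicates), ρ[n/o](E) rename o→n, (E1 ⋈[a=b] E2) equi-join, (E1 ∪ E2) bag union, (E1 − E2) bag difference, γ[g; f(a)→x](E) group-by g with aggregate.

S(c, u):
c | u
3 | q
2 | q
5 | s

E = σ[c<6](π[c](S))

Per-node cardinality:
  S → 3
  π[c](S) → 3
  σ[c<6](π[c](S)) → 3

|E| = 3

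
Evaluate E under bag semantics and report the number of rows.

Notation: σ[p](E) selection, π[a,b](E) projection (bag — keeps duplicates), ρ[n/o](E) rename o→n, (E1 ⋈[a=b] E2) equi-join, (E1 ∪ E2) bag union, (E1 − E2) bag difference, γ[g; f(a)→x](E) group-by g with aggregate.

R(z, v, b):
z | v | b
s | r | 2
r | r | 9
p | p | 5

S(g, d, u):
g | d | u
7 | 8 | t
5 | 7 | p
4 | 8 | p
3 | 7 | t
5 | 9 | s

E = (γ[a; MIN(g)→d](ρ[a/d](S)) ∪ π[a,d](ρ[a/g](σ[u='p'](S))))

Per-node cardinality:
  S → 5
  ρ[a/d](S) → 5
  γ[a; MIN(g)→d](ρ[a/d](S)) → 3
  S → 5
  σ[u='p'](S) → 2
  ρ[a/g](σ[u='p'](S)) → 2
  π[a,d](ρ[a/g](σ[u='p'](S))) → 2
  (γ[a; MIN(g)→d](ρ[a/d](S)) ∪ π[a,d](ρ[a/g](σ[u='p'](S)))) → 5

|E| = 5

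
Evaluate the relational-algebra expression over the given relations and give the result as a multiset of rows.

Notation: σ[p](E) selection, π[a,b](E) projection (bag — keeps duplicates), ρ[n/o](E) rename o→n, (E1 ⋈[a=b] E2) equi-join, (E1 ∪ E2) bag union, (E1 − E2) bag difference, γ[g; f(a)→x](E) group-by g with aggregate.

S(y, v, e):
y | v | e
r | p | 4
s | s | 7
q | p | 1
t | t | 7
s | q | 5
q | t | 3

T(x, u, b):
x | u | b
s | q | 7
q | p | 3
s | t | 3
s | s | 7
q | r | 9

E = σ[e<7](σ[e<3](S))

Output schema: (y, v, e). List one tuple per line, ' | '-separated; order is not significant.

Per-node cardinality:
  S → 6
  σ[e<3](S) → 1
  σ[e<7](σ[e<3](S)) → 1

== RESULT ==
y | v | e
q | p | 1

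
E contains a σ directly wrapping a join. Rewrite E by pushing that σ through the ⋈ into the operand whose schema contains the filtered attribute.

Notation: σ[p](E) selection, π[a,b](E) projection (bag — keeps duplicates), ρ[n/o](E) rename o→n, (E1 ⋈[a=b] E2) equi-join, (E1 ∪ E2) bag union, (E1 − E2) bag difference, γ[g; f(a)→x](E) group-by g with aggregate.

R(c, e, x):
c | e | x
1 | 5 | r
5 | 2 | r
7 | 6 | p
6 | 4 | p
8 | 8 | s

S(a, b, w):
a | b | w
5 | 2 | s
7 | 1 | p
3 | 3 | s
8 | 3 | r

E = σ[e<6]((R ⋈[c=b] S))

σ filters on e, owned by the left side.
E' = (σ[e<6](R) ⋈[c=b] S)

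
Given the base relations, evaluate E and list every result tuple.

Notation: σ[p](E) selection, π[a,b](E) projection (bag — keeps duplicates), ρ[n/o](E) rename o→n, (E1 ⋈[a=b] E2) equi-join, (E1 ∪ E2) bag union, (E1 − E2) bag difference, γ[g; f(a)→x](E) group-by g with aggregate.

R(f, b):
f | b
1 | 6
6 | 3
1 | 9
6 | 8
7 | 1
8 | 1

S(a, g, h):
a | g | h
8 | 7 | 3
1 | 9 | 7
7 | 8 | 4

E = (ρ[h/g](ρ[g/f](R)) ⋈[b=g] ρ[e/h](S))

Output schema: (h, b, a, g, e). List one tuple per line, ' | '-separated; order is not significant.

Per-node cardinality:
  R → 6
  ρ[g/f](R) → 6
  ρ[h/g](ρ[g/f](R)) → 6
  S → 3
  ρ[e/h](S) → 3
  (ρ[h/g](ρ[g/f](R)) ⋈[b=g] ρ[e/h](S)) → 2

== RESULT ==
h | b | a | g | e
1 | 9 | 1 | 9 | 7
6 | 8 | 7 | 8 | 4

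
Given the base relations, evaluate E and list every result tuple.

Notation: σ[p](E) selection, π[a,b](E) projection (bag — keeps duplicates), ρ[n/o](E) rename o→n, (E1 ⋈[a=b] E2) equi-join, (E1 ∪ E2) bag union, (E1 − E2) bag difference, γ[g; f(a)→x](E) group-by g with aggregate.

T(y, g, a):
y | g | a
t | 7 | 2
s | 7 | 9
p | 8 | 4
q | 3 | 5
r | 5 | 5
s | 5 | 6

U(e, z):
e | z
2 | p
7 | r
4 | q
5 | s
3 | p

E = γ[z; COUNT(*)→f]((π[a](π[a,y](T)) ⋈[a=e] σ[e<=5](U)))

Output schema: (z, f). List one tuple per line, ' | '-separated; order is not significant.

Stepwise |·|:
  T → 6
  π[a,y](T) → 6
  π[a](π[a,y](T)) → 6
  U → 5
  σ[e<=5](U) → 4
  (π[a](π[a,y](T)) ⋈[a=e] σ[e<=5](U)) → 4
  γ[z; COUNT(*)→f]((π[a](π[a,y](T)) ⋈[a=e] σ[e<=5](U))) → 3

== RESULT ==
z | f
p | 1
q | 1
s | 2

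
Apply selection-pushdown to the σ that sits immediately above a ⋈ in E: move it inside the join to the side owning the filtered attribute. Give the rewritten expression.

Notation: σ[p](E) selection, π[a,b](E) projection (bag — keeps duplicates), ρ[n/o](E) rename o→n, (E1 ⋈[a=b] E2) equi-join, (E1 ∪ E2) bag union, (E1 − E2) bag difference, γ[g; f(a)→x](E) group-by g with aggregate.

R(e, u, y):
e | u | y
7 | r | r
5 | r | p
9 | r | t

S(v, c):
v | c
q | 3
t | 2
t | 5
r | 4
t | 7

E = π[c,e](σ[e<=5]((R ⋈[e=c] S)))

σ filters on e, owned by the left side.
E' = π[c,e]((σ[e<=5](R) ⋈[e=c] S))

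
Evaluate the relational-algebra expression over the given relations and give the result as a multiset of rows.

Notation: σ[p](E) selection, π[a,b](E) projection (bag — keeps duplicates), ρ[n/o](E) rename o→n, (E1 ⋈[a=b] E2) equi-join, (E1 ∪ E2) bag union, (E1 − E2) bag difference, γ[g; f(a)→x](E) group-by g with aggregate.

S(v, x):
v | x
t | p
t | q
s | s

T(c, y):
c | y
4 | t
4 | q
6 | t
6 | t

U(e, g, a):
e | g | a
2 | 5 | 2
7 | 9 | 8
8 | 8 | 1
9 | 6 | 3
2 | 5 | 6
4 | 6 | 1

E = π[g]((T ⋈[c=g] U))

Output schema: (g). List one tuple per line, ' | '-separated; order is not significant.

Per-node cardinality:
  T → 4
  U → 6
  (T ⋈[c=g] U) → 4
  π[g]((T ⋈[c=g] U)) → 4

== RESULT ==
g
6
6
6
6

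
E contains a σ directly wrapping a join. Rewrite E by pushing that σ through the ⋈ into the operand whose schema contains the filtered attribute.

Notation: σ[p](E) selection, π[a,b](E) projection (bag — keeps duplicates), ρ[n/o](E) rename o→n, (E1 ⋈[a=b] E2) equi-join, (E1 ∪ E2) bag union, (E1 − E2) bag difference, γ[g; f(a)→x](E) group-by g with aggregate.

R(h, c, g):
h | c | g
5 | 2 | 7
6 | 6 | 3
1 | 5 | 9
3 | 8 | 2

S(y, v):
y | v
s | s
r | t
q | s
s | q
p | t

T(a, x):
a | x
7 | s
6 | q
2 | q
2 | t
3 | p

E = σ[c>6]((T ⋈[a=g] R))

σ filters on c, owned by the right side.
E' = (T ⋈[a=g] σ[c>6](R))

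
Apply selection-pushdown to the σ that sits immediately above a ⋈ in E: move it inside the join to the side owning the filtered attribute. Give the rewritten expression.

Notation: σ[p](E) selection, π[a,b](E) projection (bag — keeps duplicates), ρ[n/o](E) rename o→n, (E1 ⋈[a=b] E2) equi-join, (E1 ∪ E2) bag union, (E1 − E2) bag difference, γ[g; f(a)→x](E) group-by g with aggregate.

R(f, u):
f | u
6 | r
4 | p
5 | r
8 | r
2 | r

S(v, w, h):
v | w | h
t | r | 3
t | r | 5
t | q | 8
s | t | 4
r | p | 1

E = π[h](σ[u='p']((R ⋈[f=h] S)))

σ filters on u, owned by the left side.
E' = π[h]((σ[u='p'](R) ⋈[f=h] S))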